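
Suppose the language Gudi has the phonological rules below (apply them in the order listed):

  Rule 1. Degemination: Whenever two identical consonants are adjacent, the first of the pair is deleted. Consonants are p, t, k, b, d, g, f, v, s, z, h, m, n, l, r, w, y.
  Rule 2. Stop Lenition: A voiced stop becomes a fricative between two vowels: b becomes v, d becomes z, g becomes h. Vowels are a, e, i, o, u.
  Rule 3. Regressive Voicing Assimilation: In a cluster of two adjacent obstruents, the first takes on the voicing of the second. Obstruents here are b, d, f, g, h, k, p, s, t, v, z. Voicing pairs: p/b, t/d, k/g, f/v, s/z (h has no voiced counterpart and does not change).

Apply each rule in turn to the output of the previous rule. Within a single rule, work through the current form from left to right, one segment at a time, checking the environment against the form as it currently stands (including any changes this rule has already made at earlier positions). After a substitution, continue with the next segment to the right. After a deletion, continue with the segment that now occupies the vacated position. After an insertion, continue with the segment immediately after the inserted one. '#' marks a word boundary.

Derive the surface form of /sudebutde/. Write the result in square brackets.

Rule 1 Degemination: no change — [sudebutde]
Rule 2 Stop Lenition: [sudebutde] → [suzevutde]
Rule 3 Regressive Voicing Assimilation: [suzevutde] → [suzevudde]

[suzevudde]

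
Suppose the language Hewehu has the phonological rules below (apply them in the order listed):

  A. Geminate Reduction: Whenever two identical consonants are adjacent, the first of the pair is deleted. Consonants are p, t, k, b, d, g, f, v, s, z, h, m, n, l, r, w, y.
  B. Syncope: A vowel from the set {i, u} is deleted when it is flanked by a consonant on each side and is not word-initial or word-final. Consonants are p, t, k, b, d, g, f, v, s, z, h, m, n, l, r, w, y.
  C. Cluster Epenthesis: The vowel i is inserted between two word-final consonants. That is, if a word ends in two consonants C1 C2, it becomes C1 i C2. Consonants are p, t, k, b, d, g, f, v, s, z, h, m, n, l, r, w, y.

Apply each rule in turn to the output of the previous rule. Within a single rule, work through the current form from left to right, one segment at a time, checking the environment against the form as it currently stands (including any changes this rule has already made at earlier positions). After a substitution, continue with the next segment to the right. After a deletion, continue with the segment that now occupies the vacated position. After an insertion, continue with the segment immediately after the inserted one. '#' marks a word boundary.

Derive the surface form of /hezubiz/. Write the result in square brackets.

[hezbiz]

A Geminate Reduction: no change — [hezubiz]
B Syncope: [hezubiz] → [hezbz]
C Cluster Epenthesis: [hezbz] → [hezbiz]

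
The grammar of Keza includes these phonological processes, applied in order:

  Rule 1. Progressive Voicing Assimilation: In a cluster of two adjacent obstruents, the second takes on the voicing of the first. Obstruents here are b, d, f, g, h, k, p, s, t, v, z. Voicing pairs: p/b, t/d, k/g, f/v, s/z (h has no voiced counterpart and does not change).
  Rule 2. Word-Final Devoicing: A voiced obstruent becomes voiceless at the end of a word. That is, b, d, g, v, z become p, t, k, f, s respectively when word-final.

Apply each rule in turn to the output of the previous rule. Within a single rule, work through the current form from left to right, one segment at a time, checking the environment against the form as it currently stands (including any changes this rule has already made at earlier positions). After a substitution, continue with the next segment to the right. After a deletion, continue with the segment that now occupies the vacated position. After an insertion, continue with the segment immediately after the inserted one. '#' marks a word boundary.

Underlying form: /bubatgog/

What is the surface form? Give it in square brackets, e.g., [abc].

Rule 1 Progressive Voicing Assimilation: [bubatgog] → [bubatkog]
Rule 2 Word-Final Devoicing: [bubatkog] → [bubatkok]

[bubatkok]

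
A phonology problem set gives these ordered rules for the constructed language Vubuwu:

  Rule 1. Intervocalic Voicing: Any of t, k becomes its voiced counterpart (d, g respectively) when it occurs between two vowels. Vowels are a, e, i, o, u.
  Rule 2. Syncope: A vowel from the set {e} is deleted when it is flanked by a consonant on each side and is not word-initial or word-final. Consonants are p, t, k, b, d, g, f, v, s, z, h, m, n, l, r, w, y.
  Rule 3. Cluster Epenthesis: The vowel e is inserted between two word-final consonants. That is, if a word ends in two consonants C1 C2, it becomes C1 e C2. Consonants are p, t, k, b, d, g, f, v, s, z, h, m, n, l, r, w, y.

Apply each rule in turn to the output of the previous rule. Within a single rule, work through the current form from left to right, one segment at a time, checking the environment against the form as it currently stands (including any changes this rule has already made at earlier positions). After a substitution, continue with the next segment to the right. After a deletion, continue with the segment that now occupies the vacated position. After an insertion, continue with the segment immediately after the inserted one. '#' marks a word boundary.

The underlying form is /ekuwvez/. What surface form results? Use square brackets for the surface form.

Rule 1 Intervocalic Voicing: [ekuwvez] → [eguwvez]
Rule 2 Syncope: [eguwvez] → [eguwvz]
Rule 3 Cluster Epenthesis: [eguwvz] → [eguwvez]

[eguwvez]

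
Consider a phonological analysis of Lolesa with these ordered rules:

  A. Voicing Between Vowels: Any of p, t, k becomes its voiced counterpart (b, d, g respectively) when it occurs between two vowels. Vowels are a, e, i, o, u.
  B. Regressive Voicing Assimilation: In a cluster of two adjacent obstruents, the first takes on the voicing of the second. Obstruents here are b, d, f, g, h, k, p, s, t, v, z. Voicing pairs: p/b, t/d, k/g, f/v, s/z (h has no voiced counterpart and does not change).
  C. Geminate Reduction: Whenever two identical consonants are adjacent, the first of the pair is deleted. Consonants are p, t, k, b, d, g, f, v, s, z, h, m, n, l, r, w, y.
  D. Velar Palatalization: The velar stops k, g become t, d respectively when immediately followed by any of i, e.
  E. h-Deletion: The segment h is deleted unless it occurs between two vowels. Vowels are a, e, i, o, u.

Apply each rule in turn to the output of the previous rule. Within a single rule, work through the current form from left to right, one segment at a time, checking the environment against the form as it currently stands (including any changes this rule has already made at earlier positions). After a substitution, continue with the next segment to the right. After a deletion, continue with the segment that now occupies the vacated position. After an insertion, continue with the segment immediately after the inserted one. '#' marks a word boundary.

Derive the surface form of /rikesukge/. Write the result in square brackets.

[ridesude]

A Voicing Between Vowels: [rikesukge] → [rigesukge]
B Regressive Voicing Assimilation: [rigesukge] → [rigesugge]
C Geminate Reduction: [rigesugge] → [rigesuge]
D Velar Palatalization: [rigesuge] → [ridesude]
E h-Deletion: no change — [ridesude]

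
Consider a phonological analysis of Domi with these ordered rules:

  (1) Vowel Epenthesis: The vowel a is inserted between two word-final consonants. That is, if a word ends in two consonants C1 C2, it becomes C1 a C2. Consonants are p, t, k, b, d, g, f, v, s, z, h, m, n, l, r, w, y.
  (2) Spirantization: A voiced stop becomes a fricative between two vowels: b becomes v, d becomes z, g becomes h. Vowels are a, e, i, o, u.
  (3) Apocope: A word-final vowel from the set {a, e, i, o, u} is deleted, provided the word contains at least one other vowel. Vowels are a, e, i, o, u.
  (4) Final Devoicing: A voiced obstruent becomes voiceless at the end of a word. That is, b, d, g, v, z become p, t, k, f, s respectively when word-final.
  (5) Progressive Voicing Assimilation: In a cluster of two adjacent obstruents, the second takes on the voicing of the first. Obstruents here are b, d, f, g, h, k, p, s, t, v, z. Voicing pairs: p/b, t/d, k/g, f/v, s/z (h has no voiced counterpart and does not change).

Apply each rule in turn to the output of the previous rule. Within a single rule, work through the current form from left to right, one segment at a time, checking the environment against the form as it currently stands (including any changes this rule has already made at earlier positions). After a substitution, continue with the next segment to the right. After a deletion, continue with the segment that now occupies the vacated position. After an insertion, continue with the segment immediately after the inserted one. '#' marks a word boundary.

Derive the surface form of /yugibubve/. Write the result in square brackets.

[yuhivubv]

(1) Vowel Epenthesis: no change — [yugibubve]
(2) Spirantization: [yugibubve] → [yuhivubve]
(3) Apocope: [yuhivubve] → [yuhivubv]
(4) Final Devoicing: [yuhivubv] → [yuhivubf]
(5) Progressive Voicing Assimilation: [yuhivubf] → [yuhivubv]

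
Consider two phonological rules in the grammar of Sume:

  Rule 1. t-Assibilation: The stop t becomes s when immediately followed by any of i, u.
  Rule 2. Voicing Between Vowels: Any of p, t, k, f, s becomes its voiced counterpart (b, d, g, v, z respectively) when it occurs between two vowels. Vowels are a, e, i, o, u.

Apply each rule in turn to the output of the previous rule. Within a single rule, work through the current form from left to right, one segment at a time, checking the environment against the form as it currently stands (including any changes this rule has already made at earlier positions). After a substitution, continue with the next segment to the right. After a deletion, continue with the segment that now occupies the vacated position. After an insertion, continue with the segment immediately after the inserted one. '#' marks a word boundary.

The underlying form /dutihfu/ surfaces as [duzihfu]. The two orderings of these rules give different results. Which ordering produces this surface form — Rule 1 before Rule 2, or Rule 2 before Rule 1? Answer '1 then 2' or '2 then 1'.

Order 1 then 2:
  1 t-Assibilation: [dutihfu] → [dusihfu]
  2 Voicing Between Vowels: [dusihfu] → [duzihfu]
  result: [duzihfu]
Order 2 then 1:
  2 Voicing Between Vowels: [dutihfu] → [dudihfu]
  1 t-Assibilation: no change — [dudihfu]
  result: [dudihfu]

1 then 2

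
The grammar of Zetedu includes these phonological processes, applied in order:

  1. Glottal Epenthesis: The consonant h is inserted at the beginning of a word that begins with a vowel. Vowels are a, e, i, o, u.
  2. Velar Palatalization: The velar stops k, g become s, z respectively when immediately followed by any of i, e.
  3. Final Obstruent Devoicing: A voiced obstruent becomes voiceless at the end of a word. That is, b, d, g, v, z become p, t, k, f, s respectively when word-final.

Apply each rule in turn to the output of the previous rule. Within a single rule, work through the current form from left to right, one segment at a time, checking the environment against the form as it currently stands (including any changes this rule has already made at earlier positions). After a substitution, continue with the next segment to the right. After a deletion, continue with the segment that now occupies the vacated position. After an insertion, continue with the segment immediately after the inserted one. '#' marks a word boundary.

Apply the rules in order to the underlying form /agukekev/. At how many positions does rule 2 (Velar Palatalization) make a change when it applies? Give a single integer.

2

1 Glottal Epenthesis: [agukekev] → [hagukekev]
2 Velar Palatalization: [hagukekev] → [hagusesev]
3 Final Obstruent Devoicing: [hagusesev] → [hagusesef]
Rule 2 changed 2 position(s).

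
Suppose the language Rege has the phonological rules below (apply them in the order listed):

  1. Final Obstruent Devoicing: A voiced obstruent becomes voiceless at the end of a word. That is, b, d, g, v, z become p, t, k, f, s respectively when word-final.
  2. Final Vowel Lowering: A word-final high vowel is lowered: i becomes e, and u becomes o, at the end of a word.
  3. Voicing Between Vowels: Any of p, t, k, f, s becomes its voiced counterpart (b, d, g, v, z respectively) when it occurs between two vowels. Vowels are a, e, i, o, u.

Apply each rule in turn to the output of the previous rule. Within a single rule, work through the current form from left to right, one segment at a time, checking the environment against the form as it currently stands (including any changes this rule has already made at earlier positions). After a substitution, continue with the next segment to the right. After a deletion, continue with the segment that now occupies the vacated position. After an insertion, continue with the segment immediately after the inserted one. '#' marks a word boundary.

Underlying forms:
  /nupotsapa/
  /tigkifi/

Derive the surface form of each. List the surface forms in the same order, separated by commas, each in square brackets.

/nupotsapa/:
  1 Final Obstruent Devoicing: no change — [nupotsapa]
  2 Final Vowel Lowering: no change — [nupotsapa]
  3 Voicing Between Vowels: [nupotsapa] → [nubotsaba]
/tigkifi/:
  1 Final Obstruent Devoicing: no change — [tigkifi]
  2 Final Vowel Lowering: [tigkifi] → [tigkife]
  3 Voicing Between Vowels: [tigkife] → [tigkive]

[nubotsaba], [tigkive]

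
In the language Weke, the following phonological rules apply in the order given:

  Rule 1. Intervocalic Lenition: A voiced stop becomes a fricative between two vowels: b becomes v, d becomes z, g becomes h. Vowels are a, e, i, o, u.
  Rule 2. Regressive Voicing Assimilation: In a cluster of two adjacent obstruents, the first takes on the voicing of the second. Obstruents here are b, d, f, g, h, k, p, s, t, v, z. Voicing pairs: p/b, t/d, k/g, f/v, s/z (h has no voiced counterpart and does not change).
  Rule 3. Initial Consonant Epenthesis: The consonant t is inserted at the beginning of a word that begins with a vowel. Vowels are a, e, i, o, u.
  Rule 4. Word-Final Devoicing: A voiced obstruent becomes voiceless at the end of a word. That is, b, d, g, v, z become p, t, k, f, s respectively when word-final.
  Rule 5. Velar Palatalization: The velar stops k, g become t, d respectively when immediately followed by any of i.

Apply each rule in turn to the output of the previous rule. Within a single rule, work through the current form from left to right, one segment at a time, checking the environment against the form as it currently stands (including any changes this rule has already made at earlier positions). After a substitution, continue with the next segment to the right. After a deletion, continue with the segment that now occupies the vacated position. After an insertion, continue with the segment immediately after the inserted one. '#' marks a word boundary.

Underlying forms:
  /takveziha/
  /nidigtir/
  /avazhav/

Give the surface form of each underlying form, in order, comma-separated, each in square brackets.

[tagveziha], [niziktir], [tavashaf]

/takveziha/:
  Rule 1 Intervocalic Lenition: no change — [takveziha]
  Rule 2 Regressive Voicing Assimilation: [takveziha] → [tagveziha]
  Rule 3 Initial Consonant Epenthesis: no change — [tagveziha]
  Rule 4 Word-Final Devoicing: no change — [tagveziha]
  Rule 5 Velar Palatalization: no change — [tagveziha]
/nidigtir/:
  Rule 1 Intervocalic Lenition: [nidigtir] → [nizigtir]
  Rule 2 Regressive Voicing Assimilation: [nizigtir] → [niziktir]
  Rule 3 Initial Consonant Epenthesis: no change — [niziktir]
  Rule 4 Word-Final Devoicing: no change — [niziktir]
  Rule 5 Velar Palatalization: no change — [niziktir]
/avazhav/:
  Rule 1 Intervocalic Lenition: no change — [avazhav]
  Rule 2 Regressive Voicing Assimilation: [avazhav] → [avashav]
  Rule 3 Initial Consonant Epenthesis: [avashav] → [tavashav]
  Rule 4 Word-Final Devoicing: [tavashav] → [tavashaf]
  Rule 5 Velar Palatalization: no change — [tavashaf]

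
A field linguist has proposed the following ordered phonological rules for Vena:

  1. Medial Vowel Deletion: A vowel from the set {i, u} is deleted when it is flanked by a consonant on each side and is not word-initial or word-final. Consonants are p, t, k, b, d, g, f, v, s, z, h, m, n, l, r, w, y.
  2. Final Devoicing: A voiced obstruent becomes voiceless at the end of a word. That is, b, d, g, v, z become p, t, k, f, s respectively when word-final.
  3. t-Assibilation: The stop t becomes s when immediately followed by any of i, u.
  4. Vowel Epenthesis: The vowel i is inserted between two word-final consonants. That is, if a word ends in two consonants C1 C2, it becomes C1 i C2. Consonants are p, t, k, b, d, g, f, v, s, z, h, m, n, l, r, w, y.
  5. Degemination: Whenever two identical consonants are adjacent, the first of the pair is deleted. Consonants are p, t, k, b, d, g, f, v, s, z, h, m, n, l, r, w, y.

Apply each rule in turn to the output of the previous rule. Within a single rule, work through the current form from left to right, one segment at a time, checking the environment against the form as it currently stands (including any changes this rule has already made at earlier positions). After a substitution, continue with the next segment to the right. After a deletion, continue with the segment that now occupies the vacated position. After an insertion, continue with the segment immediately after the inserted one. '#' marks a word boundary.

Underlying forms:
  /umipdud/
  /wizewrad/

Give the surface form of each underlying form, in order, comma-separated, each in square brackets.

[umpdit], [wzewrat]

/umipdud/:
  1 Medial Vowel Deletion: [umipdud] → [umpdd]
  2 Final Devoicing: [umpdd] → [umpdt]
  3 t-Assibilation: no change — [umpdt]
  4 Vowel Epenthesis: [umpdt] → [umpdit]
  5 Degemination: no change — [umpdit]
/wizewrad/:
  1 Medial Vowel Deletion: [wizewrad] → [wzewrad]
  2 Final Devoicing: [wzewrad] → [wzewrat]
  3 t-Assibilation: no change — [wzewrat]
  4 Vowel Epenthesis: no change — [wzewrat]
  5 Degemination: no change — [wzewrat]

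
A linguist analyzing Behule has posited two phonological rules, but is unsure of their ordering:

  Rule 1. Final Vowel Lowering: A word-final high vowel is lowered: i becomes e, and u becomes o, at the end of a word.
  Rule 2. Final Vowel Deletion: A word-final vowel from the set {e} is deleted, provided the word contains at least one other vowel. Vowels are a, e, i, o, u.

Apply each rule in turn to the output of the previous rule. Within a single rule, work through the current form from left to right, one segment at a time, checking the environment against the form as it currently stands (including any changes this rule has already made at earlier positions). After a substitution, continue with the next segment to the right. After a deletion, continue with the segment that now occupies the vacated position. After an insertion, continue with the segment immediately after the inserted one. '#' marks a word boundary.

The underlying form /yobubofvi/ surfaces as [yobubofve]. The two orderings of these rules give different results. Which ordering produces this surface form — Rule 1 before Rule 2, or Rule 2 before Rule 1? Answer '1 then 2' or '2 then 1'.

2 then 1

Order 1 then 2:
  1 Final Vowel Lowering: [yobubofvi] → [yobubofve]
  2 Final Vowel Deletion: [yobubofve] → [yobubofv]
  result: [yobubofv]
Order 2 then 1:
  2 Final Vowel Deletion: no change — [yobubofvi]
  1 Final Vowel Lowering: [yobubofvi] → [yobubofve]
  result: [yobubofve]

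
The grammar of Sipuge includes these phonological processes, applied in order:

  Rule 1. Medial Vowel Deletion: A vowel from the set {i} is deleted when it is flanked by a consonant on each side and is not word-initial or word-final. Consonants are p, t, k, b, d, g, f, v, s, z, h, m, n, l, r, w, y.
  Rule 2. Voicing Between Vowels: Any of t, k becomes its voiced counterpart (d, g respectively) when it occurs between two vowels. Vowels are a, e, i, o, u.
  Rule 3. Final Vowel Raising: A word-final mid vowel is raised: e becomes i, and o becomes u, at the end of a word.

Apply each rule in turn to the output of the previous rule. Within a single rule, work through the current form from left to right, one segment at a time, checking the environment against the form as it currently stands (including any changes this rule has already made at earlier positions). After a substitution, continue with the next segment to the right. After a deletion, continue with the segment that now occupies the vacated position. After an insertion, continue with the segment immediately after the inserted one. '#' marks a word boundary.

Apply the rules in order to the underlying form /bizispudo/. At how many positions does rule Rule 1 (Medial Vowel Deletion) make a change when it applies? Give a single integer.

2

Rule 1 Medial Vowel Deletion: [bizispudo] → [bzspudo]
Rule 2 Voicing Between Vowels: no change — [bzspudo]
Rule 3 Final Vowel Raising: [bzspudo] → [bzspudu]
Rule Rule 1 changed 2 position(s).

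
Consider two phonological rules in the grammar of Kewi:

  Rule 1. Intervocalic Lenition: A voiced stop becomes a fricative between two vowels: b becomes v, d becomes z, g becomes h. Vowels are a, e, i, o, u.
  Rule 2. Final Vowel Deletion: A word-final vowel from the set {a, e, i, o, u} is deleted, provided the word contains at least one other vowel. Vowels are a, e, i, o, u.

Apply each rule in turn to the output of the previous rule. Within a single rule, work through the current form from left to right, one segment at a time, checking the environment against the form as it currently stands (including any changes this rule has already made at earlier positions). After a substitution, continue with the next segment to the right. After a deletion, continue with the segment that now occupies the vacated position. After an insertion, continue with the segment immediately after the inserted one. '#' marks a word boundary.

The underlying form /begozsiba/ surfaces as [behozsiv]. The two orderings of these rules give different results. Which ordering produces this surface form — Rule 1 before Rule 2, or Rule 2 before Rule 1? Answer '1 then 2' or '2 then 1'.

Order 1 then 2:
  1 Intervocalic Lenition: [begozsiba] → [behozsiva]
  2 Final Vowel Deletion: [behozsiva] → [behozsiv]
  result: [behozsiv]
Order 2 then 1:
  2 Final Vowel Deletion: [begozsiba] → [begozsib]
  1 Intervocalic Lenition: [begozsib] → [behozsib]
  result: [behozsib]

1 then 2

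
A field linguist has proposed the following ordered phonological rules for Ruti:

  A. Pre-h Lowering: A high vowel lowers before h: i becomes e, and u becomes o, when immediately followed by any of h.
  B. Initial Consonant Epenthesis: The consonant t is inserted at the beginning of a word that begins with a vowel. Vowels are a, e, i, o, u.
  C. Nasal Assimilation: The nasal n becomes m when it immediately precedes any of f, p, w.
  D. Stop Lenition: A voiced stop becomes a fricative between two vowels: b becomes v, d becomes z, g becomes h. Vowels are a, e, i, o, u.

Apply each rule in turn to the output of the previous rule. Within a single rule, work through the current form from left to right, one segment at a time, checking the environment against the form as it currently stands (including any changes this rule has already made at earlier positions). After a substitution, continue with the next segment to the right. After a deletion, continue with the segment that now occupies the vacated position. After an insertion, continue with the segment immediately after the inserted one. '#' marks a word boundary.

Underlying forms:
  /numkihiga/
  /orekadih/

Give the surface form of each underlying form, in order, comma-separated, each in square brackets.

/numkihiga/:
  A Pre-h Lowering: [numkihiga] → [numkehiga]
  B Initial Consonant Epenthesis: no change — [numkehiga]
  C Nasal Assimilation: no change — [numkehiga]
  D Stop Lenition: [numkehiga] → [numkehiha]
/orekadih/:
  A Pre-h Lowering: [orekadih] → [orekadeh]
  B Initial Consonant Epenthesis: [orekadeh] → [torekadeh]
  C Nasal Assimilation: no change — [torekadeh]
  D Stop Lenition: [torekadeh] → [torekazeh]

[numkehiha], [torekazeh]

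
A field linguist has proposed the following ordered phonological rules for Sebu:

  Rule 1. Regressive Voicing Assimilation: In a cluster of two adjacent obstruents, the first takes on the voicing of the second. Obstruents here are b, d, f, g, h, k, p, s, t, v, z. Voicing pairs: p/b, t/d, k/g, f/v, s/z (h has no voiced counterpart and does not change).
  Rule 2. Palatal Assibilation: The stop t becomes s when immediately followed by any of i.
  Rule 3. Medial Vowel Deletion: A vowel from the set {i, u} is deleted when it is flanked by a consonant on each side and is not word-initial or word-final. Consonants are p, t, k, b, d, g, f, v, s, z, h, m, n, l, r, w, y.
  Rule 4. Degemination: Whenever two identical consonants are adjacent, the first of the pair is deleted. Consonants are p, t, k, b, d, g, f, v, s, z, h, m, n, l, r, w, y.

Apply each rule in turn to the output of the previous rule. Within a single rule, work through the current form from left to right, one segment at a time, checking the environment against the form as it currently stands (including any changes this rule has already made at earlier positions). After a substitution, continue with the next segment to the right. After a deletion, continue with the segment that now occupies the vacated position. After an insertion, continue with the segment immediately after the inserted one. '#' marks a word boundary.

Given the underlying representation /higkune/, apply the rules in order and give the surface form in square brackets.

Rule 1 Regressive Voicing Assimilation: [higkune] → [hikkune]
Rule 2 Palatal Assibilation: no change — [hikkune]
Rule 3 Medial Vowel Deletion: [hikkune] → [hkkne]
Rule 4 Degemination: [hkkne] → [hkne]

[hkne]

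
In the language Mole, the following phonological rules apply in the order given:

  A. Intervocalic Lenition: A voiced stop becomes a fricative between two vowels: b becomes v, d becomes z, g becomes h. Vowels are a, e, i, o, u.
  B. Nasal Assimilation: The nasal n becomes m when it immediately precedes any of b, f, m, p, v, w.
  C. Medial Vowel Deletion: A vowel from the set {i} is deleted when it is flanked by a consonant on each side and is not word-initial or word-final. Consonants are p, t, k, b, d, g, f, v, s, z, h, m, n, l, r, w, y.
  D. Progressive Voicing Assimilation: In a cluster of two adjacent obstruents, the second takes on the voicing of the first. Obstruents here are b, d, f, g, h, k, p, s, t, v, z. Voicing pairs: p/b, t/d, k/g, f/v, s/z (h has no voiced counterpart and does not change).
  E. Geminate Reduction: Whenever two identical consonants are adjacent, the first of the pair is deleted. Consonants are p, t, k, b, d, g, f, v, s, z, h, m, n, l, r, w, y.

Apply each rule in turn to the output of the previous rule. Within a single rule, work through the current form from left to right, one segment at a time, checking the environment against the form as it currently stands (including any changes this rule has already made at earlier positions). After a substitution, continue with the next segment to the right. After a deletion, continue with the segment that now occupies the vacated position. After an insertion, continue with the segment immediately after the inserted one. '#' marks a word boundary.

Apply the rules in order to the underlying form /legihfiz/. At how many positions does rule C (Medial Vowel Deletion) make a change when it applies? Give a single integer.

2

A Intervocalic Lenition: [legihfiz] → [lehihfiz]
B Nasal Assimilation: no change — [lehihfiz]
C Medial Vowel Deletion: [lehihfiz] → [lehhfz]
D Progressive Voicing Assimilation: [lehhfz] → [lehhfs]
E Geminate Reduction: [lehhfs] → [lehfs]
Rule C changed 2 position(s).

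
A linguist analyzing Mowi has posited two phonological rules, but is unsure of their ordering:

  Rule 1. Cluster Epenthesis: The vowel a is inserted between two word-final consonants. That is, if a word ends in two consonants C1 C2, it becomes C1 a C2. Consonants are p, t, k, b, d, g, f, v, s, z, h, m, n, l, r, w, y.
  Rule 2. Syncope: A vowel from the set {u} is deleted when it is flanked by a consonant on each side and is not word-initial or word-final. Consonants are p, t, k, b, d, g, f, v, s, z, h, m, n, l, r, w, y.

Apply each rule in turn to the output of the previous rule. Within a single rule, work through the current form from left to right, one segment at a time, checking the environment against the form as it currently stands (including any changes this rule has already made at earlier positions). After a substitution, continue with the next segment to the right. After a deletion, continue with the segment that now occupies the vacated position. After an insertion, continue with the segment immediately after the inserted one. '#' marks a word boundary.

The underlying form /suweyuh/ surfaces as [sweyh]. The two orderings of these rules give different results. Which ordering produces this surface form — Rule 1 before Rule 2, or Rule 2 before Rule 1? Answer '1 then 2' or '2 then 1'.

1 then 2

Order 1 then 2:
  1 Cluster Epenthesis: no change — [suweyuh]
  2 Syncope: [suweyuh] → [sweyh]
  result: [sweyh]
Order 2 then 1:
  2 Syncope: [suweyuh] → [sweyh]
  1 Cluster Epenthesis: [sweyh] → [sweyah]
  result: [sweyah]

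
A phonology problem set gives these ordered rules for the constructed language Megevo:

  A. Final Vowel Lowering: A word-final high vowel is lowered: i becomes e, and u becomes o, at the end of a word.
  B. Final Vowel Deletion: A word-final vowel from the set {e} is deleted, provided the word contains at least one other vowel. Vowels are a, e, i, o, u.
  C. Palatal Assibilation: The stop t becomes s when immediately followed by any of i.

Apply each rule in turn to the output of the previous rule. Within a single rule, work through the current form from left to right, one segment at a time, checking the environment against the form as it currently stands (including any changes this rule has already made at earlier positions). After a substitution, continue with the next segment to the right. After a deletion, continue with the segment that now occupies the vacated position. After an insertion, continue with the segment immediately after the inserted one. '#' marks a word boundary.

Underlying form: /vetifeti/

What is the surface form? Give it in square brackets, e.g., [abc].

[vesifet]

A Final Vowel Lowering: [vetifeti] → [vetifete]
B Final Vowel Deletion: [vetifete] → [vetifet]
C Palatal Assibilation: [vetifet] → [vesifet]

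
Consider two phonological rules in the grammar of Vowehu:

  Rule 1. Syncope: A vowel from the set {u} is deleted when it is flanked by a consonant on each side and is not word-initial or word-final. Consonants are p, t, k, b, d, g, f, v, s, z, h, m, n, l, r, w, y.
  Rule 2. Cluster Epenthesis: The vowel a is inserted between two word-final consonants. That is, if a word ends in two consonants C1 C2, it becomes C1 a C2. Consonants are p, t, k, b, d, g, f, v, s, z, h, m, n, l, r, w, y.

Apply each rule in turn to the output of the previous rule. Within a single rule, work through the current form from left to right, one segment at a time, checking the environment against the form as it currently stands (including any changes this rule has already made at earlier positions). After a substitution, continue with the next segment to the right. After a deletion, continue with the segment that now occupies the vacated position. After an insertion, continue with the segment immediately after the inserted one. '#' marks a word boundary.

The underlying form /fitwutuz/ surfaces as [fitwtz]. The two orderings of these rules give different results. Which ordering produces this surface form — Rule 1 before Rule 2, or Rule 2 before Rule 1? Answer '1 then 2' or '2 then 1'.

Order 1 then 2:
  1 Syncope: [fitwutuz] → [fitwtz]
  2 Cluster Epenthesis: [fitwtz] → [fitwtaz]
  result: [fitwtaz]
Order 2 then 1:
  2 Cluster Epenthesis: no change — [fitwutuz]
  1 Syncope: [fitwutuz] → [fitwtz]
  result: [fitwtz]

2 then 1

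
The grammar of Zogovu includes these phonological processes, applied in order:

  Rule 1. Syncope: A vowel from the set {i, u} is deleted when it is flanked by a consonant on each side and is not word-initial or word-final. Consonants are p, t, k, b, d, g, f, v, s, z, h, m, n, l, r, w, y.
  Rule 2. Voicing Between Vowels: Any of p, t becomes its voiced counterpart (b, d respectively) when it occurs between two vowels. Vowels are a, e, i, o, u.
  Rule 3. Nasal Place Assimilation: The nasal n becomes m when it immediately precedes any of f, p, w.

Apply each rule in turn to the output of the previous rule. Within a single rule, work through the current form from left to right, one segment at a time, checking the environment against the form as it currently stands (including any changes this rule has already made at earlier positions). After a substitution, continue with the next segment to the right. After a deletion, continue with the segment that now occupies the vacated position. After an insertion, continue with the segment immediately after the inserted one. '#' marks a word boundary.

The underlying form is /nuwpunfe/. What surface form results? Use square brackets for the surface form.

Rule 1 Syncope: [nuwpunfe] → [nwpnfe]
Rule 2 Voicing Between Vowels: no change — [nwpnfe]
Rule 3 Nasal Place Assimilation: [nwpnfe] → [mwpmfe]

[mwpmfe]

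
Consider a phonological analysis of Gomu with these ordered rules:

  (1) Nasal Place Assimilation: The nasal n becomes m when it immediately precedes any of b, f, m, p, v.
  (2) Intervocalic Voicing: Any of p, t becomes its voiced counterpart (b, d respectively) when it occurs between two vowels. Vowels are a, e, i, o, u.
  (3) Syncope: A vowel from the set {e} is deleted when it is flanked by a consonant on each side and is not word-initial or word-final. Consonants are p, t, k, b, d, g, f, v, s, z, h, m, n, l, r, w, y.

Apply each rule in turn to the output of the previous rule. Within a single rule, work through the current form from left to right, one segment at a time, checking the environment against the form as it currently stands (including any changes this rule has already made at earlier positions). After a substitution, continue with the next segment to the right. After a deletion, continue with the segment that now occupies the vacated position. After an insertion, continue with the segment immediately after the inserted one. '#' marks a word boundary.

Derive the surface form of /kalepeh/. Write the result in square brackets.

(1) Nasal Place Assimilation: no change — [kalepeh]
(2) Intervocalic Voicing: [kalepeh] → [kalebeh]
(3) Syncope: [kalebeh] → [kalbh]

[kalbh]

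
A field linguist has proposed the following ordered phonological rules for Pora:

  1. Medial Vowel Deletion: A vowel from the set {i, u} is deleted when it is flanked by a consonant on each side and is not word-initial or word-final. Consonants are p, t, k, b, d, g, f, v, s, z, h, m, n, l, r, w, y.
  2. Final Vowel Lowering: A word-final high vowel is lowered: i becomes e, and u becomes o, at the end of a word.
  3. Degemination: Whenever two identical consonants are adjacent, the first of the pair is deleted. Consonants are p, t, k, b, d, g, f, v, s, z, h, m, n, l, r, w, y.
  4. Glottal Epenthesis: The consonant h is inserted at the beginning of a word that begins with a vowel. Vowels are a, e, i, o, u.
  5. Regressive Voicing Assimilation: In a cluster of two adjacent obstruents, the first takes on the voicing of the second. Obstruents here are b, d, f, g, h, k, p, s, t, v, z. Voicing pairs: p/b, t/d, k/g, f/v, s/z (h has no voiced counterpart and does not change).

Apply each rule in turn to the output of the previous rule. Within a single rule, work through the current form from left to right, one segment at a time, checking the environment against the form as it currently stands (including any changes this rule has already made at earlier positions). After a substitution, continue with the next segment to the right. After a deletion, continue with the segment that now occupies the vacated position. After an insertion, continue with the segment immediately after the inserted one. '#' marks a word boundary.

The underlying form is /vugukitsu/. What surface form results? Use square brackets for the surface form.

[vkktso]

1 Medial Vowel Deletion: [vugukitsu] → [vgktsu]
2 Final Vowel Lowering: [vgktsu] → [vgktso]
3 Degemination: no change — [vgktso]
4 Glottal Epenthesis: no change — [vgktso]
5 Regressive Voicing Assimilation: [vgktso] → [vkktso]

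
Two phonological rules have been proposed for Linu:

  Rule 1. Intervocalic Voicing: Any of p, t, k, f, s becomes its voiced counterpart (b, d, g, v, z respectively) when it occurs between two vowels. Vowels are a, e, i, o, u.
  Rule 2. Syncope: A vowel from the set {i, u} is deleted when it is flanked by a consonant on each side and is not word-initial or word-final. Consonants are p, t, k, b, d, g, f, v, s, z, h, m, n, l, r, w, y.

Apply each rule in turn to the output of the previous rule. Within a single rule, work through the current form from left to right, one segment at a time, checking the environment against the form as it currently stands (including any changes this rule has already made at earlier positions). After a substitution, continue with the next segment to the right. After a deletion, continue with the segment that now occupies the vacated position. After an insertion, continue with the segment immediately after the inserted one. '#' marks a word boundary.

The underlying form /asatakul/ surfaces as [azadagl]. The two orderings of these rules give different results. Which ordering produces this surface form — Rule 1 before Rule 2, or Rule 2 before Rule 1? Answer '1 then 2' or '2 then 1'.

1 then 2

Order 1 then 2:
  1 Intervocalic Voicing: [asatakul] → [azadagul]
  2 Syncope: [azadagul] → [azadagl]
  result: [azadagl]
Order 2 then 1:
  2 Syncope: [asatakul] → [asatakl]
  1 Intervocalic Voicing: [asatakl] → [azadakl]
  result: [azadakl]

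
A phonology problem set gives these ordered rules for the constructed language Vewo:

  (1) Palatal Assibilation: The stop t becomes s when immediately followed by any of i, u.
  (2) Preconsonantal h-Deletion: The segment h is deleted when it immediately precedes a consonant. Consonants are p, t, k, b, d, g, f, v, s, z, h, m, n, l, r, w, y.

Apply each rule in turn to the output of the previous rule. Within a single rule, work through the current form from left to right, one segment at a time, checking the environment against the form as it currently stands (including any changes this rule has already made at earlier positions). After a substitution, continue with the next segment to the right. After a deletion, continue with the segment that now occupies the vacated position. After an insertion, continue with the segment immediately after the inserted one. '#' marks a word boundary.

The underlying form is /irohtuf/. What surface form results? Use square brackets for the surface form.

(1) Palatal Assibilation: [irohtuf] → [irohsuf]
(2) Preconsonantal h-Deletion: [irohsuf] → [irosuf]

[irosuf]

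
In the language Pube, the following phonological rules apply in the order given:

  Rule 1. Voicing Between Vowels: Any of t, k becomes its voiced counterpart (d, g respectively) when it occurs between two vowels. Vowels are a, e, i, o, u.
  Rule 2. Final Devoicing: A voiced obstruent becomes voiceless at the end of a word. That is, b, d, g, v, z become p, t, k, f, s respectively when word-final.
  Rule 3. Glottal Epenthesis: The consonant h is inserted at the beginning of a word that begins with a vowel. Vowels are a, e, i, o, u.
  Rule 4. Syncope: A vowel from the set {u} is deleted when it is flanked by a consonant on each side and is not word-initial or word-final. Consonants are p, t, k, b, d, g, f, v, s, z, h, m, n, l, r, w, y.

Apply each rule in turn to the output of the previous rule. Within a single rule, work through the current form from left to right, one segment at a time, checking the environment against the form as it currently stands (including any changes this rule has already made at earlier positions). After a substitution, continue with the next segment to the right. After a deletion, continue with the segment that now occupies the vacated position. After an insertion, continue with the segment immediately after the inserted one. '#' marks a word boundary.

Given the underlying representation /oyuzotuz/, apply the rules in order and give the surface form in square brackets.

[hoyzods]

Rule 1 Voicing Between Vowels: [oyuzotuz] → [oyuzoduz]
Rule 2 Final Devoicing: [oyuzoduz] → [oyuzodus]
Rule 3 Glottal Epenthesis: [oyuzodus] → [hoyuzodus]
Rule 4 Syncope: [hoyuzodus] → [hoyzods]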